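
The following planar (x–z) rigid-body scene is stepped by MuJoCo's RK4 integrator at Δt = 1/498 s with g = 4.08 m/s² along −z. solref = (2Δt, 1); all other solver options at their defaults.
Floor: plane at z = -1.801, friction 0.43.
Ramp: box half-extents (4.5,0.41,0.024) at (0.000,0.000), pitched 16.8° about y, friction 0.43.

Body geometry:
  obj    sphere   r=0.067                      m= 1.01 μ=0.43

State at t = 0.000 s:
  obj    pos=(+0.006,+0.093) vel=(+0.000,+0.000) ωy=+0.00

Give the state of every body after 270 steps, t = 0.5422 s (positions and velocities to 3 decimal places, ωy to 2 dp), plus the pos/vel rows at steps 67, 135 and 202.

State at t = 0.5422 s:
  obj    pos=(+0.125,+0.057) vel=(+0.437,-0.132) ωy=+6.82

Key-timestep trajectory:
   step    t(s)  obj.x    obj.z    obj.vx   obj.vz 
     67  0.1345   +0.013  +0.091  +0.109  -0.033
    135  0.2711   +0.036  +0.084  +0.219  -0.066
    202  0.4056   +0.072  +0.073  +0.327  -0.099


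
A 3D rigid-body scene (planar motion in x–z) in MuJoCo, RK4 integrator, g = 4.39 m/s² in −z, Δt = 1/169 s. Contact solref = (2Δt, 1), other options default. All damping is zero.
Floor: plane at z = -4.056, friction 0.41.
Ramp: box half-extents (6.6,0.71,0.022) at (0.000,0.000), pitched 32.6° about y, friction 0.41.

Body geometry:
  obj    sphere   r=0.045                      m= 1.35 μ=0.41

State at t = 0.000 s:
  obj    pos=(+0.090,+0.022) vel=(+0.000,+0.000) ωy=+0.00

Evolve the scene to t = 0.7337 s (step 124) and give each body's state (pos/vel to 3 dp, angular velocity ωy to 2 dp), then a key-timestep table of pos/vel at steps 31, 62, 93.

State at t = 0.7337 s:
  obj    pos=(+0.473,-0.223) vel=(+1.044,-0.668) ωy=+27.54

Key-timestep trajectory:
   step    t(s)  obj.x    obj.z    obj.vx   obj.vz 
     31  0.1834   +0.114  +0.007  +0.261  -0.167
     62  0.3669   +0.186  -0.039  +0.522  -0.334
     93  0.5503   +0.306  -0.116  +0.783  -0.501


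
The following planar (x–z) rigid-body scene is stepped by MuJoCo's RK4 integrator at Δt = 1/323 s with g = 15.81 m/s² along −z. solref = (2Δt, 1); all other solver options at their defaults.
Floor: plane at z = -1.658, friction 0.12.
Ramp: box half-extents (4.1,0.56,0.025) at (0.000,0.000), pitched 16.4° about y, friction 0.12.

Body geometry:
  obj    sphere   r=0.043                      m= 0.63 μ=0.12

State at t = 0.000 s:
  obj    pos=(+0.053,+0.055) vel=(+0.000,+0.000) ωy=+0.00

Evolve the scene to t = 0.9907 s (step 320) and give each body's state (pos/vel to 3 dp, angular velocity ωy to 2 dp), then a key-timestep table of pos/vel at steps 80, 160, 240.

State at t = 0.9907 s:
  obj    pos=(+1.554,-0.387) vel=(+3.030,-0.892) ωy=+73.45

Key-timestep trajectory:
   step    t(s)  obj.x    obj.z    obj.vx   obj.vz 
     80  0.2477   +0.147  +0.028  +0.758  -0.223
    160  0.4954   +0.428  -0.055  +1.515  -0.446
    240  0.7430   +0.898  -0.193  +2.273  -0.669


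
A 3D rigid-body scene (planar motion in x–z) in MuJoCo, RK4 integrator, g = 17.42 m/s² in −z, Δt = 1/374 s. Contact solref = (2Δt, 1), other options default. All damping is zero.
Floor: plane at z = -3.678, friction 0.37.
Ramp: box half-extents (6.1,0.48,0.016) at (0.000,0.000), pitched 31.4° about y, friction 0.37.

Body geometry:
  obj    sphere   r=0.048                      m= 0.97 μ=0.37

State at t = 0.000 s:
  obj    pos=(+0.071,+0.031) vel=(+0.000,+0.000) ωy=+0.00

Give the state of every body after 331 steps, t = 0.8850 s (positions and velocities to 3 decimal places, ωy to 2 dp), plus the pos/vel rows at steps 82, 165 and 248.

State at t = 0.8850 s:
  obj    pos=(+2.238,-1.291) vel=(+4.897,-2.989) ωy=+119.52

Key-timestep trajectory:
   step    t(s)  obj.x    obj.z    obj.vx   obj.vz 
     82  0.2193   +0.204  -0.050  +1.213  -0.741
    165  0.4412   +0.610  -0.297  +2.441  -1.490
    248  0.6631   +1.288  -0.711  +3.669  -2.240


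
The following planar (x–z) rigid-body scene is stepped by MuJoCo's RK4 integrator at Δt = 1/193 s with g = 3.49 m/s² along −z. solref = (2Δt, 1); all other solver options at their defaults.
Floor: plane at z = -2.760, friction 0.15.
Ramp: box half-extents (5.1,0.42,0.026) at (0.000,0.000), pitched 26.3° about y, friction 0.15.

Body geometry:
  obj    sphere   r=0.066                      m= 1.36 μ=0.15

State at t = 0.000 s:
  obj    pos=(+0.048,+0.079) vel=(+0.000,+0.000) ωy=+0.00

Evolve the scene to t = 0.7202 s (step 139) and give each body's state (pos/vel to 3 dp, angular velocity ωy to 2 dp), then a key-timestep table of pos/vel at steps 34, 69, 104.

State at t = 0.7202 s:
  obj    pos=(+0.305,-0.048) vel=(+0.713,-0.353) ωy=+12.05

Key-timestep trajectory:
   step    t(s)  obj.x    obj.z    obj.vx   obj.vz 
     34  0.1762   +0.063  +0.071  +0.175  -0.086
     69  0.3575   +0.111  +0.048  +0.354  -0.175
    104  0.5389   +0.192  +0.008  +0.534  -0.264


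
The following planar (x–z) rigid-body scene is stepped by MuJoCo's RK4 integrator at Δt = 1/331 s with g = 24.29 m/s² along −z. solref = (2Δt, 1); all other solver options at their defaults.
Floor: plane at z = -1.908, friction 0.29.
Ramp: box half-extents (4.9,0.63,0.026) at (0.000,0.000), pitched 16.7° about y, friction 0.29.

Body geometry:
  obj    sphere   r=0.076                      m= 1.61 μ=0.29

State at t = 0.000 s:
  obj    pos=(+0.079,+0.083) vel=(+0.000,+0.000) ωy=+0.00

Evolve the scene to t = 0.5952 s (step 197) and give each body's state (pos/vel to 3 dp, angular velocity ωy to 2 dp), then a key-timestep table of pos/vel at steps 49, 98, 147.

State at t = 0.5952 s:
  obj    pos=(+0.925,-0.171) vel=(+2.842,-0.853) ωy=+39.04

Key-timestep trajectory:
   step    t(s)  obj.x    obj.z    obj.vx   obj.vz 
     49  0.1480   +0.131  +0.067  +0.707  -0.212
     98  0.2961   +0.288  +0.020  +1.414  -0.424
    147  0.4441   +0.550  -0.059  +2.121  -0.636


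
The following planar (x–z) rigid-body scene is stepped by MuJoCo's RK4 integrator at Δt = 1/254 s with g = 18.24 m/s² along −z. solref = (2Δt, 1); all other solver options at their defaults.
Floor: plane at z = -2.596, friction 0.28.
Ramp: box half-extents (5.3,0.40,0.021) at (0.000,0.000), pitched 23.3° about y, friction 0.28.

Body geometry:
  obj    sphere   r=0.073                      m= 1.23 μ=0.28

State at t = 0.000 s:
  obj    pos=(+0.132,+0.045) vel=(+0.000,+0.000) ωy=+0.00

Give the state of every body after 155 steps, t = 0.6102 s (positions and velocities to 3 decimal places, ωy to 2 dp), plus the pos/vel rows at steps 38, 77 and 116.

State at t = 0.6102 s:
  obj    pos=(+1.014,-0.334) vel=(+2.888,-1.244) ωy=+43.07

Key-timestep trajectory:
   step    t(s)  obj.x    obj.z    obj.vx   obj.vz 
     38  0.1496   +0.185  +0.023  +0.708  -0.305
     77  0.3031   +0.350  -0.048  +1.435  -0.618
    116  0.4567   +0.626  -0.167  +2.162  -0.931


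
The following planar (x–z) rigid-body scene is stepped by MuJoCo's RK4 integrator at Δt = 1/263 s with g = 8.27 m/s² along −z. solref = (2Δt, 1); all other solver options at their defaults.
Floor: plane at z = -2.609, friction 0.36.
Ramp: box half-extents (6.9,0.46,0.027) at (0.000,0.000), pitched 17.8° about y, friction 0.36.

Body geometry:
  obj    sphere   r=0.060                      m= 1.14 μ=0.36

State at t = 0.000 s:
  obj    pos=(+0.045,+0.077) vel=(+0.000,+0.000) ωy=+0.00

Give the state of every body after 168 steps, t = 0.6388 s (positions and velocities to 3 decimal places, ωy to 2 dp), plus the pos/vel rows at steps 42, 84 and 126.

State at t = 0.6388 s:
  obj    pos=(+0.396,-0.036) vel=(+1.098,-0.353) ωy=+19.22

Key-timestep trajectory:
   step    t(s)  obj.x    obj.z    obj.vx   obj.vz 
     42  0.1597   +0.067  +0.070  +0.275  -0.088
     84  0.3194   +0.133  +0.049  +0.549  -0.176
    126  0.4791   +0.242  +0.014  +0.824  -0.264


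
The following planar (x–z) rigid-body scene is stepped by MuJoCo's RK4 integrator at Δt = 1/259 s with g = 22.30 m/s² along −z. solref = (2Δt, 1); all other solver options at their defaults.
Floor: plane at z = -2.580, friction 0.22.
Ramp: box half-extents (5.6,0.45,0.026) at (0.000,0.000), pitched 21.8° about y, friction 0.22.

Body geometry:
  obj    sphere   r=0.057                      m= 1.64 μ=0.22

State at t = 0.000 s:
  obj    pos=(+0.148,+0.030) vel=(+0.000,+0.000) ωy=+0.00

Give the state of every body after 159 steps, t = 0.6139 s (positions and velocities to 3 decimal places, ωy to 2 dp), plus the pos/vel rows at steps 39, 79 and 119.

State at t = 0.6139 s:
  obj    pos=(+1.183,-0.384) vel=(+3.372,-1.349) ωy=+63.70

Key-timestep trajectory:
   step    t(s)  obj.x    obj.z    obj.vx   obj.vz 
     39  0.1506   +0.210  +0.005  +0.827  -0.331
     79  0.3050   +0.404  -0.072  +1.675  -0.670
    119  0.4595   +0.728  -0.202  +2.524  -1.009


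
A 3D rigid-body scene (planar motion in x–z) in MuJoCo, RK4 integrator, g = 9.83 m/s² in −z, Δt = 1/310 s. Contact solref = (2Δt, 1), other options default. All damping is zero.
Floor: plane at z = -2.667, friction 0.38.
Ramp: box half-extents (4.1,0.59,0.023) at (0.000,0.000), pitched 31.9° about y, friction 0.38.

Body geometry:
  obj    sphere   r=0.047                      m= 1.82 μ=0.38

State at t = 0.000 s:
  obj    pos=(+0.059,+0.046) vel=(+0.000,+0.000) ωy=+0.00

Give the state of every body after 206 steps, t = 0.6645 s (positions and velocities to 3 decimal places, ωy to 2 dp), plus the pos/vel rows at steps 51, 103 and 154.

State at t = 0.6645 s:
  obj    pos=(+0.754,-0.387) vel=(+2.093,-1.303) ωy=+52.45

Key-timestep trajectory:
   step    t(s)  obj.x    obj.z    obj.vx   obj.vz 
     51  0.1645   +0.102  +0.019  +0.518  -0.323
    103  0.3323   +0.233  -0.062  +1.047  -0.652
    154  0.4968   +0.448  -0.196  +1.565  -0.974


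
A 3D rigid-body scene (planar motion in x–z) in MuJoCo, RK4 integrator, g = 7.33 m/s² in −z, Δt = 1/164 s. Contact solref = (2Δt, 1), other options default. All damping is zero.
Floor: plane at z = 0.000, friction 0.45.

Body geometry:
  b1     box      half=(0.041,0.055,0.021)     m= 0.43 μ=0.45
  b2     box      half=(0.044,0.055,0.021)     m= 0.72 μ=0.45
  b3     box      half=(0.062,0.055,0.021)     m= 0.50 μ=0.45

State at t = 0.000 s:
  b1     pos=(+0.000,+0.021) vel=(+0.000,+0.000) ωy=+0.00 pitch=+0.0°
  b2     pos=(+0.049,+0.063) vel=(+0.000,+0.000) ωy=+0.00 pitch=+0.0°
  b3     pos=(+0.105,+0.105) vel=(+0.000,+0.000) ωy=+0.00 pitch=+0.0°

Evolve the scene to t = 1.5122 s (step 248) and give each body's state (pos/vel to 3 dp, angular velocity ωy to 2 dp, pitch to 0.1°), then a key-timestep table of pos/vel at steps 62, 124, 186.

State at t = 1.5122 s:
  b1     pos=(-0.001,+0.021) vel=(-0.001,+0.000) ωy=+0.00 pitch=+0.0°
  b2     pos=(+0.062,+0.047) vel=(+0.000,+0.000) ωy=-0.02 pitch=+51.0°
  b3     pos=(+0.125,+0.056) vel=(+0.000,+0.000) ωy=-0.01 pitch=+39.4°

Key-timestep trajectory:
   step    t(s)  b1.x    b1.z    b1.vx   b1.vz   b2.x    b2.z    b2.vx   b2.vz   b3.x    b3.z    b3.vx   b3.vz 
     62  0.3780   +0.000  +0.021  -0.002  +0.001   +0.063  +0.048  +0.030  -0.026   +0.125  +0.056  +0.043  -0.006
    124  0.7561   -0.001  +0.021  -0.001  +0.000   +0.063  +0.048  +0.000  +0.000   +0.125  +0.056  +0.000  +0.000
    186  1.1341   -0.001  +0.021  -0.001  +0.000   +0.062  +0.047  +0.000  +0.000   +0.125  +0.056  +0.000  +0.000


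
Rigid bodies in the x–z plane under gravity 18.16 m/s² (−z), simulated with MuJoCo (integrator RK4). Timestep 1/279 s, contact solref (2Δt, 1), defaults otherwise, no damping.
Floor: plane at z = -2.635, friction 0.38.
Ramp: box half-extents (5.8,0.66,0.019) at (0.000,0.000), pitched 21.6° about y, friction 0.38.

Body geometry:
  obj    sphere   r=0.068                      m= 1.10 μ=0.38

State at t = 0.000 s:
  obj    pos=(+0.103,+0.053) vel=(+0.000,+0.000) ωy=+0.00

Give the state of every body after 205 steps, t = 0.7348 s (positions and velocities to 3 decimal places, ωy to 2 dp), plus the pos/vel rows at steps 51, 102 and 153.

State at t = 0.7348 s:
  obj    pos=(+1.302,-0.422) vel=(+3.262,-1.292) ωy=+51.59

Key-timestep trajectory:
   step    t(s)  obj.x    obj.z    obj.vx   obj.vz 
     51  0.1828   +0.177  +0.023  +0.812  -0.321
    102  0.3656   +0.400  -0.065  +1.623  -0.643
    153  0.5484   +0.771  -0.212  +2.435  -0.964


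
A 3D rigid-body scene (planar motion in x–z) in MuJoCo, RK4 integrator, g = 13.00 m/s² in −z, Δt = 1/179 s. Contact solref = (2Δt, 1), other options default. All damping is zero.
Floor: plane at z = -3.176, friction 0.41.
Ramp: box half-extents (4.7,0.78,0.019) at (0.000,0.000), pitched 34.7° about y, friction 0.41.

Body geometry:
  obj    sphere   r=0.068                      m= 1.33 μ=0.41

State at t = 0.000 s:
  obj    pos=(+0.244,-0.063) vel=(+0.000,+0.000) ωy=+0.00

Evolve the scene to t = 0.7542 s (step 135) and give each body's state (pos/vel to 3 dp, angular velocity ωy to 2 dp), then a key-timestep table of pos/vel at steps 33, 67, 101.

State at t = 0.7542 s:
  obj    pos=(+1.480,-0.919) vel=(+3.278,-2.270) ωy=+58.62

Key-timestep trajectory:
   step    t(s)  obj.x    obj.z    obj.vx   obj.vz 
     33  0.1844   +0.318  -0.114  +0.801  -0.555
     67  0.3743   +0.549  -0.274  +1.627  -1.127
    101  0.5642   +0.936  -0.542  +2.452  -1.698


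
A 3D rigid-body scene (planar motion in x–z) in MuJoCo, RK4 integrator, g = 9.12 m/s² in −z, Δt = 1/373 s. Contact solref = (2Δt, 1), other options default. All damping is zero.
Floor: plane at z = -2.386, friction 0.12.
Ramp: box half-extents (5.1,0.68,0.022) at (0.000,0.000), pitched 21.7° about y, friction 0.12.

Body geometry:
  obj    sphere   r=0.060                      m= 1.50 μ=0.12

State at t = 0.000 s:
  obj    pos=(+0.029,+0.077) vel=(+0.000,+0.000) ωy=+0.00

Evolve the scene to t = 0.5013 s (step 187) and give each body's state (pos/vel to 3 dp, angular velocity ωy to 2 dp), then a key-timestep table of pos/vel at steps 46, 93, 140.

State at t = 0.5013 s:
  obj    pos=(+0.310,-0.035) vel=(+1.122,-0.447) ωy=+20.12

Key-timestep trajectory:
   step    t(s)  obj.x    obj.z    obj.vx   obj.vz 
     46  0.1233   +0.046  +0.070  +0.276  -0.110
     93  0.2493   +0.099  +0.049  +0.558  -0.222
    140  0.3753   +0.187  +0.014  +0.840  -0.334


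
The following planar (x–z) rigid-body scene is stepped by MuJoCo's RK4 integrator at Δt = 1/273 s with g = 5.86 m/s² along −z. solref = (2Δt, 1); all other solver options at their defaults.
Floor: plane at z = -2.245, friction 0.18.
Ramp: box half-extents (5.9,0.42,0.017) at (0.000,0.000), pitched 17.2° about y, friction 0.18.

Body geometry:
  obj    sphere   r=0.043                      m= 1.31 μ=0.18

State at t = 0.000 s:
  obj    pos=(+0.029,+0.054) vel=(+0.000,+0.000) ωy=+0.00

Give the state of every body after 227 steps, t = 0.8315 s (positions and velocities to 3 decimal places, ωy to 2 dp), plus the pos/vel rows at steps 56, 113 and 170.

State at t = 0.8315 s:
  obj    pos=(+0.438,-0.073) vel=(+0.983,-0.304) ωy=+23.93

Key-timestep trajectory:
   step    t(s)  obj.x    obj.z    obj.vx   obj.vz 
     56  0.2051   +0.054  +0.046  +0.243  -0.075
    113  0.4139   +0.130  +0.022  +0.489  -0.152
    170  0.6227   +0.258  -0.017  +0.736  -0.228


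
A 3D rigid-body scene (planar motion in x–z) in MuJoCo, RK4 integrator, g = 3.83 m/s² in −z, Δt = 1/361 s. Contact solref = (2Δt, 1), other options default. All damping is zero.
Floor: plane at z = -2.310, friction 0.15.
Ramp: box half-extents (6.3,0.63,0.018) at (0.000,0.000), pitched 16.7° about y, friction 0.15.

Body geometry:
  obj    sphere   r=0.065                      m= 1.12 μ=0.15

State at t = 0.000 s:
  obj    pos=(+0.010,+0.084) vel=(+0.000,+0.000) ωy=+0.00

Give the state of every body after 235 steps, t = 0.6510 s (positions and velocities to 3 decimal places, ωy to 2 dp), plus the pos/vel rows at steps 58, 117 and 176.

State at t = 0.6510 s:
  obj    pos=(+0.170,+0.036) vel=(+0.490,-0.147) ωy=+7.87

Key-timestep trajectory:
   step    t(s)  obj.x    obj.z    obj.vx   obj.vz 
     58  0.1607   +0.020  +0.081  +0.121  -0.036
    117  0.3241   +0.049  +0.072  +0.244  -0.073
    176  0.4875   +0.099  +0.057  +0.367  -0.110


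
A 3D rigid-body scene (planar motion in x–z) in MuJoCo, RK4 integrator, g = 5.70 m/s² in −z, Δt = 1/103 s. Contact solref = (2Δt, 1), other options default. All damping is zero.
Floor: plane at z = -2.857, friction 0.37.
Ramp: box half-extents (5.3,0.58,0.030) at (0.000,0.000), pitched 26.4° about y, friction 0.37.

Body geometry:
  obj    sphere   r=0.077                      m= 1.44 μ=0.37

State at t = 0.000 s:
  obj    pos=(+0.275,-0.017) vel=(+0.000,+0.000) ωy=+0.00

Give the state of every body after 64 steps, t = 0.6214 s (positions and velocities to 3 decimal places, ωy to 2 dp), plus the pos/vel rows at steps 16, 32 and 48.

State at t = 0.6214 s:
  obj    pos=(+0.588,-0.173) vel=(+1.008,-0.500) ωy=+14.60

Key-timestep trajectory:
   step    t(s)  obj.x    obj.z    obj.vx   obj.vz 
     16  0.1553   +0.295  -0.027  +0.252  -0.125
     32  0.3107   +0.353  -0.056  +0.504  -0.250
     48  0.4660   +0.451  -0.105  +0.756  -0.375


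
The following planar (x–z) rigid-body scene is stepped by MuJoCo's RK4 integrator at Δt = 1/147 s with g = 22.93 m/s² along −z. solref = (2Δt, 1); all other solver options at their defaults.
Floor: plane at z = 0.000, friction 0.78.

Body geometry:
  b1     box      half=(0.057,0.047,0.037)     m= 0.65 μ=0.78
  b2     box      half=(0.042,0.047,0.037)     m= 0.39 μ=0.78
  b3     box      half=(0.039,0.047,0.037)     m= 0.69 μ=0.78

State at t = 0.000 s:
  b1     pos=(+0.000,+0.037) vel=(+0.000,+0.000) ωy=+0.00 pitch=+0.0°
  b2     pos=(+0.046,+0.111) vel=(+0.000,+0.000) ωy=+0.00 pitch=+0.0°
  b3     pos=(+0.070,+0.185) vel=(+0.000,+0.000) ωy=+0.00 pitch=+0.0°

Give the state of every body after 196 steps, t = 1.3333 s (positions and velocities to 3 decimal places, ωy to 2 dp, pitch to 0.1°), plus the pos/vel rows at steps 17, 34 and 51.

State at t = 1.3333 s:
  b1     pos=(+0.000,+0.037) vel=(+0.000,+0.000) ωy=+0.00 pitch=+0.0°
  b2     pos=(+0.097,+0.042) vel=(+0.000,+0.000) ωy=+0.00 pitch=+90.0°
  b3     pos=(+0.203,+0.039) vel=(+0.000,+0.000) ωy=+0.00 pitch=+90.0°

Key-timestep trajectory:
   step    t(s)  b1.x    b1.z    b1.vx   b1.vz   b2.x    b2.z    b2.vx   b2.vz   b3.x    b3.z    b3.vx   b3.vz 
     17  0.1156   +0.000  +0.037  -0.001  +0.000   +0.050  +0.111  +0.082  +0.016   +0.082  +0.182  +0.240  -0.054
     34  0.2313   +0.000  +0.037  -0.001  +0.001   +0.074  +0.108  +0.389  -0.189   +0.143  +0.145  +0.819  -0.963
     51  0.3469   +0.000  +0.037  +0.000  +0.000   +0.101  +0.042  -0.372  -0.093   +0.204  +0.037  -0.060  +0.132


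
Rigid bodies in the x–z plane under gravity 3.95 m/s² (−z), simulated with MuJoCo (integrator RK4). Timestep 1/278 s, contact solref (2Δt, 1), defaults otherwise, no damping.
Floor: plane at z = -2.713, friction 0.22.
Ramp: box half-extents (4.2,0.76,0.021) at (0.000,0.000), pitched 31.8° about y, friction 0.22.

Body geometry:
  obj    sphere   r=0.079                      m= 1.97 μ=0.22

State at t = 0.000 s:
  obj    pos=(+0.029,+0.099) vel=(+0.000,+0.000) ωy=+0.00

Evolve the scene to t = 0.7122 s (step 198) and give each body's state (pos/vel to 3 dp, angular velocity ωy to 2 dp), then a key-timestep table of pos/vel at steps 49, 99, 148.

State at t = 0.7122 s:
  obj    pos=(+0.350,-0.099) vel=(+0.900,-0.558) ωy=+13.40

Key-timestep trajectory:
   step    t(s)  obj.x    obj.z    obj.vx   obj.vz 
     49  0.1763   +0.049  +0.087  +0.223  -0.138
     99  0.3561   +0.110  +0.050  +0.450  -0.279
    148  0.5324   +0.208  -0.012  +0.673  -0.417


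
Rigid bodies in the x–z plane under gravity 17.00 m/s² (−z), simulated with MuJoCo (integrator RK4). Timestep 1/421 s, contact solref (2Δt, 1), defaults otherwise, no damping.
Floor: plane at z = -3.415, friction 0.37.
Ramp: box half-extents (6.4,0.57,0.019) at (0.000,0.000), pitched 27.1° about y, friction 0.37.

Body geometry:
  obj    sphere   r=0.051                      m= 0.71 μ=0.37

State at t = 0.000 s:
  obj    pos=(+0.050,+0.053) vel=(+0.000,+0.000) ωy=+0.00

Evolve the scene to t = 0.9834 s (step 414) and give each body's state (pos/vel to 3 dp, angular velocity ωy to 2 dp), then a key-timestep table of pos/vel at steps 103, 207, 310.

State at t = 0.9834 s:
  obj    pos=(+2.431,-1.165) vel=(+4.843,-2.478) ωy=+106.65

Key-timestep trajectory:
   step    t(s)  obj.x    obj.z    obj.vx   obj.vz 
    103  0.2447   +0.197  -0.022  +1.205  -0.617
    207  0.4917   +0.645  -0.252  +2.421  -1.239
    310  0.7363   +1.385  -0.630  +3.626  -1.856


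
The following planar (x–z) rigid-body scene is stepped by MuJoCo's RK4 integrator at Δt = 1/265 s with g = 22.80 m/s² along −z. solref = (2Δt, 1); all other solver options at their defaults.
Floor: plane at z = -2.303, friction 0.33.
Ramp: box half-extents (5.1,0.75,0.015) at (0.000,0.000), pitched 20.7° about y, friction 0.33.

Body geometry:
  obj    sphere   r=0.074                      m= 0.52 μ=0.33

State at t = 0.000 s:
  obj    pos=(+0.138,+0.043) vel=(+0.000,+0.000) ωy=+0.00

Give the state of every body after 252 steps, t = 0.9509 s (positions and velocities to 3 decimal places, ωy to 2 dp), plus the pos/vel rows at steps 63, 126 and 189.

State at t = 0.9509 s:
  obj    pos=(+2.573,-0.877) vel=(+5.121,-1.935) ωy=+73.97

Key-timestep trajectory:
   step    t(s)  obj.x    obj.z    obj.vx   obj.vz 
     63  0.2377   +0.290  -0.015  +1.280  -0.484
    126  0.4755   +0.747  -0.187  +2.561  -0.968
    189  0.7132   +1.508  -0.475  +3.841  -1.451


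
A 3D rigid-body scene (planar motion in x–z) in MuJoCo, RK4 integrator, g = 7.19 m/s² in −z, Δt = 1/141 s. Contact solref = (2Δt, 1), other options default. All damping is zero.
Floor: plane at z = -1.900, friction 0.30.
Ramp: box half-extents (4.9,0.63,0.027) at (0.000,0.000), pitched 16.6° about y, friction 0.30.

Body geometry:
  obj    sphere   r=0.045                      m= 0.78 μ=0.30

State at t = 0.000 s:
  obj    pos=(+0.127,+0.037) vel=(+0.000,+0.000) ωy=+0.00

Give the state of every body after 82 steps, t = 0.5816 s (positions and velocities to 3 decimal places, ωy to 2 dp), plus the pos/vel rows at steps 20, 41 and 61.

State at t = 0.5816 s:
  obj    pos=(+0.365,-0.034) vel=(+0.818,-0.244) ωy=+18.95

Key-timestep trajectory:
   step    t(s)  obj.x    obj.z    obj.vx   obj.vz 
     20  0.1418   +0.141  +0.033  +0.200  -0.059
     41  0.2908   +0.187  +0.020  +0.409  -0.122
     61  0.4326   +0.259  -0.002  +0.608  -0.181


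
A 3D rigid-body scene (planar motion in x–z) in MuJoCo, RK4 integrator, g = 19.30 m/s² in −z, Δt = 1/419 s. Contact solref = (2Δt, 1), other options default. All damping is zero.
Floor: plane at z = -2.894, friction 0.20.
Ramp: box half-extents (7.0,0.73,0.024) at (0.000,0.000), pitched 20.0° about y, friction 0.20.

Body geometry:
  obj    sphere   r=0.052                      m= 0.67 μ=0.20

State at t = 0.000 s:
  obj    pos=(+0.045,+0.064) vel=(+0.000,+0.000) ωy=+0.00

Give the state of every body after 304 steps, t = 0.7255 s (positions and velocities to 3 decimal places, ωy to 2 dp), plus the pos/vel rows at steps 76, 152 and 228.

State at t = 0.7255 s:
  obj    pos=(+1.211,-0.360) vel=(+3.215,-1.170) ωy=+65.78

Key-timestep trajectory:
   step    t(s)  obj.x    obj.z    obj.vx   obj.vz 
     76  0.1814   +0.118  +0.038  +0.804  -0.293
    152  0.3628   +0.337  -0.042  +1.607  -0.585
    228  0.5442   +0.701  -0.174  +2.411  -0.878


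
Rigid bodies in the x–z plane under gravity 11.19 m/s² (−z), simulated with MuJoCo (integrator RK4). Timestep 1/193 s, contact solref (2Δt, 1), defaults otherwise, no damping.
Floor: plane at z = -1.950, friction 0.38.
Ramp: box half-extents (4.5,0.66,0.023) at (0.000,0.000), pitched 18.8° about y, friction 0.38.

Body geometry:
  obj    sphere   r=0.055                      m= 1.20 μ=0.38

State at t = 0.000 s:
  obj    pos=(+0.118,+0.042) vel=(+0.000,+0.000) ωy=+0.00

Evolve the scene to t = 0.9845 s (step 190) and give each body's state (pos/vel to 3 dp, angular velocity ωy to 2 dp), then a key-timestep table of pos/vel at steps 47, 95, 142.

State at t = 0.9845 s:
  obj    pos=(+1.300,-0.360) vel=(+2.401,-0.817) ωy=+46.10

Key-timestep trajectory:
   step    t(s)  obj.x    obj.z    obj.vx   obj.vz 
     47  0.2435   +0.190  +0.018  +0.594  -0.202
     95  0.4922   +0.414  -0.058  +1.200  -0.409
    142  0.7358   +0.778  -0.183  +1.794  -0.611


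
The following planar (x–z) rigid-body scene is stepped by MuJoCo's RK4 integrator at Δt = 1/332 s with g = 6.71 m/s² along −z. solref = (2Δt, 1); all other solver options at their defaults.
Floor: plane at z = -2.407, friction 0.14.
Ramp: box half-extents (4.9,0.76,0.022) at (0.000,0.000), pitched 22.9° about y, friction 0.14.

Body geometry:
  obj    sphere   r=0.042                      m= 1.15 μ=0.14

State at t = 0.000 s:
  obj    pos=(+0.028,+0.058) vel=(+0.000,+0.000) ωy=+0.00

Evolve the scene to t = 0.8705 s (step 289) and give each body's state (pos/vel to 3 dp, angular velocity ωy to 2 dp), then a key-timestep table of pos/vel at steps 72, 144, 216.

State at t = 0.8705 s:
  obj    pos=(+0.679,-0.217) vel=(+1.496,-0.632) ωy=+38.65

Key-timestep trajectory:
   step    t(s)  obj.x    obj.z    obj.vx   obj.vz 
     72  0.2169   +0.068  +0.041  +0.373  -0.157
    144  0.4337   +0.190  -0.011  +0.745  -0.315
    216  0.6506   +0.392  -0.096  +1.118  -0.472


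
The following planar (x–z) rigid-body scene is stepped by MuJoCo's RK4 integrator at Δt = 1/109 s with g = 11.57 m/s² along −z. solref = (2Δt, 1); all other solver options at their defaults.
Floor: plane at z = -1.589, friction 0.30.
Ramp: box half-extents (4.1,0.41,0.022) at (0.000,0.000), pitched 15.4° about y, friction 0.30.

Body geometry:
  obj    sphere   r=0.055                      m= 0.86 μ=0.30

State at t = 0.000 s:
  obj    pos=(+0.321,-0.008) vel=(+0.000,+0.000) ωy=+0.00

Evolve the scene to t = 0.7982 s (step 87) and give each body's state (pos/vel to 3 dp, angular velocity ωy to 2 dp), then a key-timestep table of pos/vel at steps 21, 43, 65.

State at t = 0.7982 s:
  obj    pos=(+0.995,-0.194) vel=(+1.689,-0.465) ωy=+31.83

Key-timestep trajectory:
   step    t(s)  obj.x    obj.z    obj.vx   obj.vz 
     21  0.1927   +0.360  -0.019  +0.408  -0.112
     43  0.3945   +0.486  -0.054  +0.835  -0.230
     65  0.5963   +0.697  -0.112  +1.262  -0.348


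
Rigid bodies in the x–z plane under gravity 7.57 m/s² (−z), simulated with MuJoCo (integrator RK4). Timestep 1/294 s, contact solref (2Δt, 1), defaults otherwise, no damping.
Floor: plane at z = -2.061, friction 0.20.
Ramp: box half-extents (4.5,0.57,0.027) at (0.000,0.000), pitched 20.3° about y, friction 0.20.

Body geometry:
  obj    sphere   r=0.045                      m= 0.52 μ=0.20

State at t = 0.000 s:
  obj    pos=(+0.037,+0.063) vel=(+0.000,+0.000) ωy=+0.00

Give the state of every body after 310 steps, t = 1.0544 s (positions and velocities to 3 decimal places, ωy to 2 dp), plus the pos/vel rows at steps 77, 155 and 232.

State at t = 1.0544 s:
  obj    pos=(+1.015,-0.299) vel=(+1.855,-0.686) ωy=+43.95

Key-timestep trajectory:
   step    t(s)  obj.x    obj.z    obj.vx   obj.vz 
     77  0.2619   +0.097  +0.041  +0.461  -0.170
    155  0.5272   +0.282  -0.027  +0.928  -0.343
    232  0.7891   +0.585  -0.140  +1.388  -0.514


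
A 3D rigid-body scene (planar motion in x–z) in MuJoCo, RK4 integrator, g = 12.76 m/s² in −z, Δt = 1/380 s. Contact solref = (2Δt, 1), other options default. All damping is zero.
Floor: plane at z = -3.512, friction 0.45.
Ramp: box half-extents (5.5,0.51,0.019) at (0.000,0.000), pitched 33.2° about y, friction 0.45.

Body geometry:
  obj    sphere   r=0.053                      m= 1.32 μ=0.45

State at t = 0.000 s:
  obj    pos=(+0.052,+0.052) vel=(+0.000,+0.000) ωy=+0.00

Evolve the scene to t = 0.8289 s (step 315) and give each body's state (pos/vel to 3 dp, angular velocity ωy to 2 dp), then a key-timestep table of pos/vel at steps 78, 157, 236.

State at t = 0.8289 s:
  obj    pos=(+1.487,-0.887) vel=(+3.462,-2.265) ωy=+78.05

Key-timestep trajectory:
   step    t(s)  obj.x    obj.z    obj.vx   obj.vz 
     78  0.2053   +0.140  -0.006  +0.857  -0.561
    157  0.4132   +0.408  -0.181  +1.725  -1.129
    236  0.6211   +0.857  -0.475  +2.594  -1.697


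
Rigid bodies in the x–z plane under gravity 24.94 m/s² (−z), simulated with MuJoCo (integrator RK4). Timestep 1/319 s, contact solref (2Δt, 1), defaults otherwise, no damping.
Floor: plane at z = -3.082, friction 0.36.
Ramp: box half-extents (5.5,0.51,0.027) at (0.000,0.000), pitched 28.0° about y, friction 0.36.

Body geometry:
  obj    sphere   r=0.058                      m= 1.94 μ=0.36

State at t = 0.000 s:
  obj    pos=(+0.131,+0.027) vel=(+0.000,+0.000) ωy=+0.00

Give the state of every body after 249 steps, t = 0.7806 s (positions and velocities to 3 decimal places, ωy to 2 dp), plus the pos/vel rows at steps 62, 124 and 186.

State at t = 0.7806 s:
  obj    pos=(+2.381,-1.170) vel=(+5.764,-3.065) ωy=+112.54

Key-timestep trajectory:
   step    t(s)  obj.x    obj.z    obj.vx   obj.vz 
     62  0.1944   +0.270  -0.048  +1.435  -0.763
    124  0.3887   +0.689  -0.270  +2.871  -1.526
    186  0.5831   +1.386  -0.641  +4.306  -2.289


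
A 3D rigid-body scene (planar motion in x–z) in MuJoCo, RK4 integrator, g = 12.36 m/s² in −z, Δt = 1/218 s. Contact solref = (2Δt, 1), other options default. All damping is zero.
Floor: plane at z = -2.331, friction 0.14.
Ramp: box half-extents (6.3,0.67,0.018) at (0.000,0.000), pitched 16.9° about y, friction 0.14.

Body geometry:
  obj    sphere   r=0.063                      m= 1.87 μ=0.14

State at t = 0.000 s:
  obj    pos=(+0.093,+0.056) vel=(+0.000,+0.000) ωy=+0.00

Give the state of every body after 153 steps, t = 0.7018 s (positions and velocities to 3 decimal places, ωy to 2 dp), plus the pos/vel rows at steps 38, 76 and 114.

State at t = 0.7018 s:
  obj    pos=(+0.698,-0.127) vel=(+1.724,-0.524) ωy=+28.58

Key-timestep trajectory:
   step    t(s)  obj.x    obj.z    obj.vx   obj.vz 
     38  0.1743   +0.130  +0.045  +0.428  -0.130
     76  0.3486   +0.242  +0.011  +0.856  -0.260
    114  0.5229   +0.429  -0.046  +1.284  -0.390


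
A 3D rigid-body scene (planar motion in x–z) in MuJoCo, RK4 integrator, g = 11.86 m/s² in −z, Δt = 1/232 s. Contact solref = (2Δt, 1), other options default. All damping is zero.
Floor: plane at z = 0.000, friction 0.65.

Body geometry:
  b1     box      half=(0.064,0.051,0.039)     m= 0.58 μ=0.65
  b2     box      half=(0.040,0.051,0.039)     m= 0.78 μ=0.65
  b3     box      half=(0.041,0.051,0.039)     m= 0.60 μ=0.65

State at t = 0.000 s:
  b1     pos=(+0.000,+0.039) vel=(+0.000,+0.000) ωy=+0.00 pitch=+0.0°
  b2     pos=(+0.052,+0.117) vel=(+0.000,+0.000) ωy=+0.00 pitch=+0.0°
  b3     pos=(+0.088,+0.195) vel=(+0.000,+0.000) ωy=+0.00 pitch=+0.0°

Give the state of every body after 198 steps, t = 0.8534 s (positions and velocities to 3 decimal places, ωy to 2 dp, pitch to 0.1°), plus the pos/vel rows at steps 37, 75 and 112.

State at t = 0.8534 s:
  b1     pos=(+0.000,+0.039) vel=(+0.000,+0.000) ωy=+0.00 pitch=+0.0°
  b2     pos=(+0.109,+0.040) vel=(+0.000,+0.000) ωy=+0.00 pitch=+90.0°
  b3     pos=(+0.217,+0.041) vel=(+0.000,+0.000) ωy=+0.00 pitch=+90.0°

Key-timestep trajectory:
   step    t(s)  b1.x    b1.z    b1.vx   b1.vz   b2.x    b2.z    b2.vx   b2.vz   b3.x    b3.z    b3.vx   b3.vz 
     37  0.1595   +0.000  +0.039  +0.000  +0.000   +0.056  +0.118  +0.055  +0.012   +0.099  +0.192  +0.157  -0.048
     75  0.3233   +0.000  +0.039  -0.001  +0.000   +0.079  +0.116  +0.277  -0.128   +0.157  +0.153  +0.567  -0.684
    112  0.4828   +0.000  +0.039  +0.000  +0.000   +0.110  +0.040  -0.275  -0.218   +0.225  +0.047  +0.021  +0.017


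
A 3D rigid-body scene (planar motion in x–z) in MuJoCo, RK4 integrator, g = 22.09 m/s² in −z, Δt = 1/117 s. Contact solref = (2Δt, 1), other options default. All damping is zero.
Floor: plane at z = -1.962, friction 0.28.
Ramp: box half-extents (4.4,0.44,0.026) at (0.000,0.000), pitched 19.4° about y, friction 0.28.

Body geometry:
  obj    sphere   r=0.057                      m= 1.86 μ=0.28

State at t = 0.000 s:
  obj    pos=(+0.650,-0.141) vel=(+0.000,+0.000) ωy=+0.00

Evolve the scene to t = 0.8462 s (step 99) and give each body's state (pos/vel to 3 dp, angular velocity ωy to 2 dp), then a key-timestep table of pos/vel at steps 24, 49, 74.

State at t = 0.8462 s:
  obj    pos=(+2.420,-0.764) vel=(+4.183,-1.473) ωy=+77.78

Key-timestep trajectory:
   step    t(s)  obj.x    obj.z    obj.vx   obj.vz 
     24  0.2051   +0.754  -0.178  +1.014  -0.357
     49  0.4188   +1.084  -0.294  +2.071  -0.729
     74  0.6325   +1.639  -0.489  +3.127  -1.101


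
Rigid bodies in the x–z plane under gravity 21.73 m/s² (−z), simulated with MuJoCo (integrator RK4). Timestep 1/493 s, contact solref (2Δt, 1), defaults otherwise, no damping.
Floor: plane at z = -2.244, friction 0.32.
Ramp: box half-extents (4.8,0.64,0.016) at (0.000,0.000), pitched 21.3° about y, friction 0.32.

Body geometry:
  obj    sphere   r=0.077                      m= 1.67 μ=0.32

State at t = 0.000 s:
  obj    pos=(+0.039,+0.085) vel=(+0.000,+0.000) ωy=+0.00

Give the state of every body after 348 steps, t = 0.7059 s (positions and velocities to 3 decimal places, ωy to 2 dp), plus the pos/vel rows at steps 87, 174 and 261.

State at t = 0.7059 s:
  obj    pos=(+1.348,-0.426) vel=(+3.708,-1.446) ωy=+51.68

Key-timestep trajectory:
   step    t(s)  obj.x    obj.z    obj.vx   obj.vz 
     87  0.1765   +0.121  +0.053  +0.927  -0.361
    174  0.3529   +0.366  -0.043  +1.854  -0.723
    261  0.5294   +0.775  -0.202  +2.781  -1.084


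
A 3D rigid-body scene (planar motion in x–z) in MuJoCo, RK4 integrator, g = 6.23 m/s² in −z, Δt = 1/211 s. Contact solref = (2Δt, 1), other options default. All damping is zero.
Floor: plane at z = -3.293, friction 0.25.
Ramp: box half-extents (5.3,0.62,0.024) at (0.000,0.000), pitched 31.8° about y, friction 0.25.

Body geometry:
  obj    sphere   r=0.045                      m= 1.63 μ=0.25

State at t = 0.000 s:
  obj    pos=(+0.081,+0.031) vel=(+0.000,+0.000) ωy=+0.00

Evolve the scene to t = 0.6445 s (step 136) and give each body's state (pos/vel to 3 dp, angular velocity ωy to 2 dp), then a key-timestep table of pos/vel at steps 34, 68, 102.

State at t = 0.6445 s:
  obj    pos=(+0.495,-0.226) vel=(+1.285,-0.797) ωy=+33.57

Key-timestep trajectory:
   step    t(s)  obj.x    obj.z    obj.vx   obj.vz 
     34  0.1611   +0.107  +0.015  +0.321  -0.199
     68  0.3223   +0.185  -0.033  +0.642  -0.398
    102  0.4834   +0.314  -0.113  +0.964  -0.597


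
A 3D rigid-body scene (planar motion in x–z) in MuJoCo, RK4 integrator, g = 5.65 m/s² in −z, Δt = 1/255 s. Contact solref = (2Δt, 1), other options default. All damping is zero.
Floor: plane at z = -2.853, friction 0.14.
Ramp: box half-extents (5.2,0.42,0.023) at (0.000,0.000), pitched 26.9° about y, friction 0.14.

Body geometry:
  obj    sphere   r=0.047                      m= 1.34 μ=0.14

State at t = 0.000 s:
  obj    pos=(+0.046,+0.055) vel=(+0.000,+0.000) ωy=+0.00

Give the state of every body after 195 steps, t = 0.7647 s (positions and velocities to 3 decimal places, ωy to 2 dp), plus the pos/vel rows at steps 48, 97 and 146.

State at t = 0.7647 s:
  obj    pos=(+0.529,-0.190) vel=(+1.265,-0.636) ωy=+28.68

Key-timestep trajectory:
   step    t(s)  obj.x    obj.z    obj.vx   obj.vz 
     48  0.1882   +0.075  +0.040  +0.311  -0.158
     97  0.3804   +0.166  -0.006  +0.627  -0.324
    146  0.5725   +0.317  -0.082  +0.944  -0.484


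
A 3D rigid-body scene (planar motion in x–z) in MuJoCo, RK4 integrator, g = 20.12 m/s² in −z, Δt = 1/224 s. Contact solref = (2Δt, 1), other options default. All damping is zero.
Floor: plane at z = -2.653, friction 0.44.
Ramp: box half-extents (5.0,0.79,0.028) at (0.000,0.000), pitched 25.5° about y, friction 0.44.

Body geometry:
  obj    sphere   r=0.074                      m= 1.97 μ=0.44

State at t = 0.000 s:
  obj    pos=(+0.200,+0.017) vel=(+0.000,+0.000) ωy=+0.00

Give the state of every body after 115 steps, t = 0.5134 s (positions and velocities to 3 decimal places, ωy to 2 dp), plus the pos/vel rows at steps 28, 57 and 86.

State at t = 0.5134 s:
  obj    pos=(+0.936,-0.334) vel=(+2.867,-1.367) ωy=+42.91

Key-timestep trajectory:
   step    t(s)  obj.x    obj.z    obj.vx   obj.vz 
     28  0.1250   +0.244  -0.003  +0.698  -0.333
     57  0.2545   +0.381  -0.069  +1.421  -0.678
     86  0.3839   +0.612  -0.179  +2.144  -1.023


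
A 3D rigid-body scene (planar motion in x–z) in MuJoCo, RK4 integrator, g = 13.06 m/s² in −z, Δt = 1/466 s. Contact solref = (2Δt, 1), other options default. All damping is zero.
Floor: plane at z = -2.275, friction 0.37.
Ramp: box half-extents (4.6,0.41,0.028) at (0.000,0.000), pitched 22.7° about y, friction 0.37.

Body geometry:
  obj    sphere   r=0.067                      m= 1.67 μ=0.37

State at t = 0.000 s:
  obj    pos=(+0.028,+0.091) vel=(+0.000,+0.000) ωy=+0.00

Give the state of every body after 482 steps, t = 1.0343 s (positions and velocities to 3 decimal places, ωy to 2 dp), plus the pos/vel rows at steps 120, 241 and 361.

State at t = 1.0343 s:
  obj    pos=(+1.805,-0.652) vel=(+3.435,-1.437) ωy=+55.57

Key-timestep trajectory:
   step    t(s)  obj.x    obj.z    obj.vx   obj.vz 
    120  0.2575   +0.138  +0.045  +0.855  -0.358
    241  0.5172   +0.472  -0.095  +1.718  -0.718
    361  0.7747   +1.025  -0.326  +2.573  -1.076


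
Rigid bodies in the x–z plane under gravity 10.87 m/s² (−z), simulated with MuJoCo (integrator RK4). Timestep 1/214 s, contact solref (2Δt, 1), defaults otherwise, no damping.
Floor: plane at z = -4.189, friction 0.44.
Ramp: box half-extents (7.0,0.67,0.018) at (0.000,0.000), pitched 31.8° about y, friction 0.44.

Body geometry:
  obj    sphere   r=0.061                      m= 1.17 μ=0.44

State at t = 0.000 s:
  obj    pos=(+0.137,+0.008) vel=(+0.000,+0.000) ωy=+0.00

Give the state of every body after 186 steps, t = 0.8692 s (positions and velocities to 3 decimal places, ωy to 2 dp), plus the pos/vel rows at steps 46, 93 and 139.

State at t = 0.8692 s:
  obj    pos=(+1.451,-0.806) vel=(+3.022,-1.874) ωy=+58.29

Key-timestep trajectory:
   step    t(s)  obj.x    obj.z    obj.vx   obj.vz 
     46  0.2150   +0.217  -0.042  +0.748  -0.464
     93  0.4346   +0.465  -0.196  +1.511  -0.937
    139  0.6495   +0.871  -0.447  +2.259  -1.400


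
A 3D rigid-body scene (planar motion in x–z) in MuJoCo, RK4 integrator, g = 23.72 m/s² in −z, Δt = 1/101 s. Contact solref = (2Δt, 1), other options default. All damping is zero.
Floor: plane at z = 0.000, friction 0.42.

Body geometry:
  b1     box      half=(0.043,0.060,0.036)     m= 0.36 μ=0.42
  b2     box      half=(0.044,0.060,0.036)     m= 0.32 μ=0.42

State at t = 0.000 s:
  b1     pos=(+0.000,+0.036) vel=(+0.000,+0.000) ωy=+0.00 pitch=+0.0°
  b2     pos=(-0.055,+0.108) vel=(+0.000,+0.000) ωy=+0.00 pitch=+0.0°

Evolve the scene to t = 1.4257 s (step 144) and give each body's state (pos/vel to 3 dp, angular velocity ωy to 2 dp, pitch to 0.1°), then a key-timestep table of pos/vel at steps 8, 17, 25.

State at t = 1.4257 s:
  b1     pos=(+0.000,+0.036) vel=(+0.000,+0.000) ωy=+0.00 pitch=+0.0°
  b2     pos=(-0.096,+0.044) vel=(+0.000,+0.000) ωy=+0.00 pitch=-90.0°

Key-timestep trajectory:
   step    t(s)  b1.x    b1.z    b1.vx   b1.vz   b2.x    b2.z    b2.vx   b2.vz 
      8  0.0792   +0.000  +0.036  +0.001  +0.009   -0.069  +0.100  -0.353  -0.302
     17  0.1683   +0.000  +0.036  +0.000  +0.000   -0.102  +0.035  +0.013  +0.109
     25  0.2475   +0.000  +0.036  +0.000  +0.000   -0.097  +0.043  +0.022  +0.025


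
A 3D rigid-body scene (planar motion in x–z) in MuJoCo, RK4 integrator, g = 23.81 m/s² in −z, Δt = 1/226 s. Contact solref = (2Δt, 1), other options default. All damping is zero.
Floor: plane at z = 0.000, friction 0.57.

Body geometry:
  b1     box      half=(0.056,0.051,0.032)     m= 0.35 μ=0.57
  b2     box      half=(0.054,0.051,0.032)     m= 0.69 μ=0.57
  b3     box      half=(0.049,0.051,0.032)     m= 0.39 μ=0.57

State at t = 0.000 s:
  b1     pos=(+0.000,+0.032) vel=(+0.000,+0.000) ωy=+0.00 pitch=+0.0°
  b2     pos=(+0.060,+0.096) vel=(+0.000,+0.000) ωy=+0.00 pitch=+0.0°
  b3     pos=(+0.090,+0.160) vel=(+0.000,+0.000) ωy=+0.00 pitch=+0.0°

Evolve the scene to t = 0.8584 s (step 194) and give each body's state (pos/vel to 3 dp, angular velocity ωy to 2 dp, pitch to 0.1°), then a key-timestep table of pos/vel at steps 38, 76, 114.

State at t = 0.8584 s:
  b1     pos=(+0.000,+0.032) vel=(+0.000,+0.000) ωy=+0.00 pitch=+0.0°
  b2     pos=(+0.189,+0.032) vel=(+0.000,+0.000) ωy=+0.00 pitch=+180.0°
  b3     pos=(+0.295,+0.032) vel=(+0.000,+0.000) ωy=+0.00 pitch=+180.0°

Key-timestep trajectory:
   step    t(s)  b1.x    b1.z    b1.vx   b1.vz   b2.x    b2.z    b2.vx   b2.vz   b3.x    b3.z    b3.vx   b3.vz 
     38  0.1681   +0.000  +0.032  +0.000  +0.000   +0.094  +0.059  +0.564  -0.500   +0.175  +0.055  +0.917  -0.882
     76  0.3363   +0.000  +0.032  +0.000  +0.000   +0.147  +0.063  +0.191  -0.015   +0.282  +0.028  -0.009  +0.090
    114  0.5044   +0.000  +0.032  +0.000  +0.000   +0.180  +0.049  +0.059  -0.087   +0.291  +0.032  +0.041  +0.010
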